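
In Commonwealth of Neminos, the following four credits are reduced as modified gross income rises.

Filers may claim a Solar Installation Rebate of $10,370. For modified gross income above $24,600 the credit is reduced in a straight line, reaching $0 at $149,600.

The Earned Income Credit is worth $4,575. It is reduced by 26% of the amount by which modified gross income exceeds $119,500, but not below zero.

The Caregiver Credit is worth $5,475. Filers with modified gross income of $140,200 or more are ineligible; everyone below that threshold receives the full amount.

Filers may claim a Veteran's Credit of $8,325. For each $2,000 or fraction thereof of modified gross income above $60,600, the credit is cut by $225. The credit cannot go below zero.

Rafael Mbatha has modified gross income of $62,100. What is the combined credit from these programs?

Solar Installation Rebate: $62,100 is $37,500 into a $125,000 phase-out range, leaving 87,500/125,000 of the credit: $10,370 × 87,500/125,000 = $7,259.
Earned Income Credit: $62,100 is at or below the $119,500 threshold, so the full $4,575 applies.
Caregiver Credit: $62,100 is below the $140,200 cutoff, so the full $5,475 applies.
Veteran's Credit: income exceeds $60,600 by $1,500, which is 1 full-or-partial $2,000 increment; reduction = 1 × $225 = $225, leaving $8,100.
Total: $7,259 + $4,575 + $5,475 + $8,100 = $25,409.

$25,409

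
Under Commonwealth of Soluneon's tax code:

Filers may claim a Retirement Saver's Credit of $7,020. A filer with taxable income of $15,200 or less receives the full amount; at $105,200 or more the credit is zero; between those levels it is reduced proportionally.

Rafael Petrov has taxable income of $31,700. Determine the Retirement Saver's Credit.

$5,733

Retirement Saver's Credit: $31,700 is $16,500 into a $90,000 phase-out range, leaving 73,500/90,000 of the credit: $7,020 × 73,500/90,000 = $5,733.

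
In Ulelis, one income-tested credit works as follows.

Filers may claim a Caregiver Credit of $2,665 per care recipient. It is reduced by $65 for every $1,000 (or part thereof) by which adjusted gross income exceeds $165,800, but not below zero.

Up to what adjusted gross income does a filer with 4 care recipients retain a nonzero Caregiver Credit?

$328,800

Full credit = 4 × $2,665 = $10,660.
After 163 increments the reduction is 163 × $65 = $10,595, leaving $65; one more increment wipes it out. Increment 163 ends at excess 163 × $1,000 = $163,000, so the highest qualifying income is $165,800 + $163,000 = $328,800.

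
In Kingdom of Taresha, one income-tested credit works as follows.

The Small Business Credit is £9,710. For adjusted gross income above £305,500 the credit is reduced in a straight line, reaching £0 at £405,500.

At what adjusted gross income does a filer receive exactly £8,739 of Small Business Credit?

£8,739 is 8,739/9,710 of the full £9,710, so 971/9,710 of the £100,000 range has been used: income = £305,500 + £100,000 × 971/9,710 = £315,500.

£315,500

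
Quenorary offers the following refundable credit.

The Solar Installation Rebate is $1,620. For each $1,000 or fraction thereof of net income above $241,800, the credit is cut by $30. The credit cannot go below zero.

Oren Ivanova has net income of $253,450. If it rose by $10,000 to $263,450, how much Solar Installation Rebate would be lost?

At $253,450 — income exceeds $241,800 by $11,650, which is 12 full-or-partial $1,000 increments; reduction = 12 × $30 = $360, leaving $1,260.
At $263,450 — income exceeds $241,800 by $21,650, which is 22 full-or-partial $1,000 increments; reduction = 22 × $30 = $660, leaving $960.
Lost: $1,260 − $960 = $300.

$300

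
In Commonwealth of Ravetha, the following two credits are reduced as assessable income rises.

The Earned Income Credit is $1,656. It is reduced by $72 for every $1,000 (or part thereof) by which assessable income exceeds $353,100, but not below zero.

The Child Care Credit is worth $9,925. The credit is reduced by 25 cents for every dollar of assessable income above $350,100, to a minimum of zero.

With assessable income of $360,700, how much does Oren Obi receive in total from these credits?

Earned Income Credit: income exceeds $353,100 by $7,600, which is 8 full-or-partial $1,000 increments; reduction = 8 × $72 = $576, leaving $1,080.
Child Care Credit: 25% of the $10,600 excess over $350,100 is $2,650; credit = $9,925 − $2,650 = $7,275.
Total: $1,080 + $7,275 = $8,355.

$8,355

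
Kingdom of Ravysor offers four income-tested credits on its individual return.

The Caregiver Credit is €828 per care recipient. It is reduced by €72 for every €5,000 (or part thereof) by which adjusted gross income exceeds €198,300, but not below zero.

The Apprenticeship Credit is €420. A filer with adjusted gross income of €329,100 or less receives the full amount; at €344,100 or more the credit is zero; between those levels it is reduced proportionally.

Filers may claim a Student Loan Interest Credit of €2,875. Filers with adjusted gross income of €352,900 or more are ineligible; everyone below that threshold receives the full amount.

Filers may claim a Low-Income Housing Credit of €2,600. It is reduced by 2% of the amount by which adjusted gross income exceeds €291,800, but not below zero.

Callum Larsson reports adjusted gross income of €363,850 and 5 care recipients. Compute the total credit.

Caregiver Credit: base = 5 × €828 = €4,140. income exceeds €198,300 by €165,550, which is 34 full-or-partial €5,000 increments; reduction = 34 × €72 = €2,448, leaving €1,692.
Apprenticeship Credit: €363,850 is at or above €344,100, so the credit is €0.
Student Loan Interest Credit: €363,850 meets or exceeds the €352,900 cutoff, so the credit is €0.
Low-Income Housing Credit: 2% of the €72,050 excess over €291,800 is €1,441; credit = €2,600 − €1,441 = €1,159.
Total: €1,692 + €0 + €0 + €1,159 = €2,851.

€2,851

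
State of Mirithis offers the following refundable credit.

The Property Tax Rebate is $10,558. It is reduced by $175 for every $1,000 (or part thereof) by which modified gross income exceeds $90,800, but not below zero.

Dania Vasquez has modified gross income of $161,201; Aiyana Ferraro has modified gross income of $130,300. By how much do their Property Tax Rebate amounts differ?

$3,558

Dania ($161,201): Property Tax Rebate: income exceeds $90,800 by $70,401 → 71 increments × $175 = $12,425 ≥ base, so the credit is $0.
Aiyana ($130,300): Property Tax Rebate: income exceeds $90,800 by $39,500, which is 40 full-or-partial $1,000 increments; reduction = 40 × $175 = $7,000, leaving $3,558.
Difference: |$0 − $3,558| = $3,558.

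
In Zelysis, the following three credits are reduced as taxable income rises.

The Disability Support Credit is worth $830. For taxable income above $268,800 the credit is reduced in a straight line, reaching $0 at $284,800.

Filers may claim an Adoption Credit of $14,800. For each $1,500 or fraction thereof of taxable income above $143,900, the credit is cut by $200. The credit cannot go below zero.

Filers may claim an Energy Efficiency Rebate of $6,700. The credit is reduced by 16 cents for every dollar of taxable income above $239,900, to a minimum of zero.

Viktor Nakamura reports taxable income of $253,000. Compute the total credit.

Disability Support Credit: $253,000 is at or below the $268,800 threshold, so the full $830 applies.
Adoption Credit: income exceeds $143,900 by $109,100, which is 73 full-or-partial $1,500 increments; reduction = 73 × $200 = $14,600, leaving $200.
Energy Efficiency Rebate: 16% of the $13,100 excess over $239,900 is $2,096; credit = $6,700 − $2,096 = $4,604.
Total: $830 + $200 + $4,604 = $5,634.

$5,634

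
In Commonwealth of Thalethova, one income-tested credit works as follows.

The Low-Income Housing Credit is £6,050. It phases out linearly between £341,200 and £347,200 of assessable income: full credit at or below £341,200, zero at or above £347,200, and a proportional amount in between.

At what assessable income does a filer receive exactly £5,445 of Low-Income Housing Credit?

£5,445 is 5,445/6,050 of the full £6,050, so 605/6,050 of the £6,000 range has been used: income = £341,200 + £6,000 × 605/6,050 = £341,800.

£341,800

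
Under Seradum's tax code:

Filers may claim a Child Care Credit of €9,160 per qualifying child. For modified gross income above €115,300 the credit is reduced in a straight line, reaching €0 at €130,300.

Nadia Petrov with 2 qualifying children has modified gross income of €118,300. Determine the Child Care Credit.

€14,656

Child Care Credit: base = 2 × €9,160 = €18,320. €118,300 is €3,000 into a €15,000 phase-out range, leaving 12,000/15,000 of the credit: €18,320 × 12,000/15,000 = €14,656.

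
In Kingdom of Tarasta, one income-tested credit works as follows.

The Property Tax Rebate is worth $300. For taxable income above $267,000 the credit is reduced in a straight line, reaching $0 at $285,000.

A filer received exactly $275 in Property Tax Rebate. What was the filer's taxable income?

$268,500

$275 is 275/300 of the full $300, so 25/300 of the $18,000 range has been used: income = $267,000 + $18,000 × 25/300 = $268,500.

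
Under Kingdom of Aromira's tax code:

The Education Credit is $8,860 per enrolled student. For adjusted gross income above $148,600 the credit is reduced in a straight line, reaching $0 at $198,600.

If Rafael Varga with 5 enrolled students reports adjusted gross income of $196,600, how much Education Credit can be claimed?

$1,772

Education Credit: base = 5 × $8,860 = $44,300. $196,600 is $48,000 into a $50,000 phase-out range, leaving 2,000/50,000 of the credit: $44,300 × 2,000/50,000 = $1,772.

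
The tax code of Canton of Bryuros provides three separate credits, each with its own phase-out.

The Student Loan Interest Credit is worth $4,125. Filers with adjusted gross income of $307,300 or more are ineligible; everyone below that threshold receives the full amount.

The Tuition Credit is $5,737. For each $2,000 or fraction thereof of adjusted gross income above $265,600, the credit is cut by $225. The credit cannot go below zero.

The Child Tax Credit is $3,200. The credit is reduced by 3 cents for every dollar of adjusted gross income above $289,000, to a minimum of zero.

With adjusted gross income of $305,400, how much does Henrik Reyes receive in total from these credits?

$8,070

Student Loan Interest Credit: $305,400 is below the $307,300 cutoff, so the full $4,125 applies.
Tuition Credit: income exceeds $265,600 by $39,800, which is 20 full-or-partial $2,000 increments; reduction = 20 × $225 = $4,500, leaving $1,237.
Child Tax Credit: 3% of the $16,400 excess over $289,000 is $492; credit = $3,200 − $492 = $2,708.
Total: $4,125 + $1,237 + $2,708 = $8,070.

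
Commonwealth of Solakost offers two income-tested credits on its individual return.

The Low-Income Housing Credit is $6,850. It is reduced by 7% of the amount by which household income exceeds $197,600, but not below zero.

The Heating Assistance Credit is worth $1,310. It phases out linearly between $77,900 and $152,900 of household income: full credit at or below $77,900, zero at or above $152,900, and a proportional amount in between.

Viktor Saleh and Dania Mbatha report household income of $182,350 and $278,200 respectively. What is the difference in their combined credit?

$5,642

Viktor ($182,350): Low-Income Housing Credit: $182,350 is at or below the $197,600 threshold, so the full $6,850 applies. Heating Assistance Credit: $182,350 is at or above $152,900, so the credit is $0. total $6,850 + $0 = $6,850
Dania ($278,200): Low-Income Housing Credit: 7% of the $80,600 excess over $197,600 is $5,642; credit = $6,850 − $5,642 = $1,208. Heating Assistance Credit: $278,200 is at or above $152,900, so the credit is $0. total $1,208 + $0 = $1,208
Difference: |$6,850 − $1,208| = $5,642.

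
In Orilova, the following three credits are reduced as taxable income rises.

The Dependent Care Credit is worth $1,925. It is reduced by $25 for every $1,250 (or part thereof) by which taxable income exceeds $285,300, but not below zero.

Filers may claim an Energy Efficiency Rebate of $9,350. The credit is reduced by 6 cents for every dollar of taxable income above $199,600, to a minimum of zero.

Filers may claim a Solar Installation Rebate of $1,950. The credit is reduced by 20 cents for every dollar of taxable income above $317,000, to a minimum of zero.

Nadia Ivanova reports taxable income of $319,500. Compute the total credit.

Dependent Care Credit: income exceeds $285,300 by $34,200, which is 28 full-or-partial $1,250 increments; reduction = 28 × $25 = $700, leaving $1,225.
Energy Efficiency Rebate: 6% of the $119,900 excess over $199,600 is $7,194; credit = $9,350 − $7,194 = $2,156.
Solar Installation Rebate: 20% of the $2,500 excess over $317,000 is $500; credit = $1,950 − $500 = $1,450.
Total: $1,225 + $2,156 + $1,450 = $4,831.

$4,831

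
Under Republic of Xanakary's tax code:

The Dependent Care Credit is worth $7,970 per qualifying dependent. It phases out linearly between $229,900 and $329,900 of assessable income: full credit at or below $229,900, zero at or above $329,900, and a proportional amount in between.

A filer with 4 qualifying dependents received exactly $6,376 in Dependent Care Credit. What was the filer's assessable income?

Full credit = 4 × $7,970 = $31,880.
$6,376 is 6,376/31,880 of the full $31,880, so 25,504/31,880 of the $100,000 range has been used: income = $229,900 + $100,000 × 25,504/31,880 = $309,900.

$309,900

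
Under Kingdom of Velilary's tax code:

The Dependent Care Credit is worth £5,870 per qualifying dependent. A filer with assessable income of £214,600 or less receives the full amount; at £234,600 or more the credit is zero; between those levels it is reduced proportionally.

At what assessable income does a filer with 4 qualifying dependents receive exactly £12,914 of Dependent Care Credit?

Full credit = 4 × £5,870 = £23,480.
£12,914 is 12,914/23,480 of the full £23,480, so 10,566/23,480 of the £20,000 range has been used: income = £214,600 + £20,000 × 10,566/23,480 = £223,600.

£223,600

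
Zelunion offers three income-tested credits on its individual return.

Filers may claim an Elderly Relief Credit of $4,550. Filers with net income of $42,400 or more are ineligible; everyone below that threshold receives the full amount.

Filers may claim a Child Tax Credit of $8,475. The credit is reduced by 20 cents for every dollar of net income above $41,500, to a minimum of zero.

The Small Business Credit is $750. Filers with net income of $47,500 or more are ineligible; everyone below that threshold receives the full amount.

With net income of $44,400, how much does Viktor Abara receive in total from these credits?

$8,645

Elderly Relief Credit: $44,400 meets or exceeds the $42,400 cutoff, so the credit is $0.
Child Tax Credit: 20% of the $2,900 excess over $41,500 is $580; credit = $8,475 − $580 = $7,895.
Small Business Credit: $44,400 is below the $47,500 cutoff, so the full $750 applies.
Total: $0 + $7,895 + $750 = $8,645.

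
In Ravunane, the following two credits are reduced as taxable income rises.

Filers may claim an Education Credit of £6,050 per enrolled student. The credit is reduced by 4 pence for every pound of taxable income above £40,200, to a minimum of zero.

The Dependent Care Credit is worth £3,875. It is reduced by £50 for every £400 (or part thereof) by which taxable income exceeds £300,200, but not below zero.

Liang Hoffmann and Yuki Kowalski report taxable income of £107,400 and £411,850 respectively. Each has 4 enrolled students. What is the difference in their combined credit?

Liang (£107,400): Education Credit: base = 4 × £6,050 = £24,200. 4% of the £67,200 excess over £40,200 is £2,688; credit = £24,200 − £2,688 = £21,512. Dependent Care Credit: £107,400 is at or below the £300,200 threshold, so the full £3,875 applies. total £21,512 + £3,875 = £25,387
Yuki (£411,850): Education Credit: base = 4 × £6,050 = £24,200. 4% of the £371,650 excess over £40,200 is £14,866; credit = £24,200 − £14,866 = £9,334. Dependent Care Credit: income exceeds £300,200 by £111,650 → 280 increments × £50 = £14,000 ≥ base, so the credit is £0. total £9,334 + £0 = £9,334
Difference: |£25,387 − £9,334| = £16,053.

£16,053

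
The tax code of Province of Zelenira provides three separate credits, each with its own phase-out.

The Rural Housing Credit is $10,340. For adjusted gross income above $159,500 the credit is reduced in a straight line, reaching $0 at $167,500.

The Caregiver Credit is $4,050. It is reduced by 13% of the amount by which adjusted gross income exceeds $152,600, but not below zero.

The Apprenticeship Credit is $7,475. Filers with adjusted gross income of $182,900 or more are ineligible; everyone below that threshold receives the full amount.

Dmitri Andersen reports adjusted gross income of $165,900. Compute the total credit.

Rural Housing Credit: $165,900 is $6,400 into a $8,000 phase-out range, leaving 1,600/8,000 of the credit: $10,340 × 1,600/8,000 = $2,068.
Caregiver Credit: 13% of the $13,300 excess over $152,600 is $1,729; credit = $4,050 − $1,729 = $2,321.
Apprenticeship Credit: $165,900 is below the $182,900 cutoff, so the full $7,475 applies.
Total: $2,068 + $2,321 + $7,475 = $11,864.

$11,864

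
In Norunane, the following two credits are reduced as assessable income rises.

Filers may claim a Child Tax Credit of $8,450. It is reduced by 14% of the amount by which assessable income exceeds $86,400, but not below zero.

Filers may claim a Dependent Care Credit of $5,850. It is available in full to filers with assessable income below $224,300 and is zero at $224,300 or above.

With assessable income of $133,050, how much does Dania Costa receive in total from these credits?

Child Tax Credit: 14% of the $46,650 excess over $86,400 is $6,531; credit = $8,450 − $6,531 = $1,919.
Dependent Care Credit: $133,050 is below the $224,300 cutoff, so the full $5,850 applies.
Total: $1,919 + $5,850 = $7,769.

$7,769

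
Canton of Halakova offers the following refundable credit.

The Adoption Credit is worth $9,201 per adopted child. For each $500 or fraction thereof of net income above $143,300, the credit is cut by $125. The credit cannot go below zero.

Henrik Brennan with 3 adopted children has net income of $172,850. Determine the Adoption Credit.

Adoption Credit: base = 3 × $9,201 = $27,603. income exceeds $143,300 by $29,550, which is 60 full-or-partial $500 increments; reduction = 60 × $125 = $7,500, leaving $20,103.

$20,103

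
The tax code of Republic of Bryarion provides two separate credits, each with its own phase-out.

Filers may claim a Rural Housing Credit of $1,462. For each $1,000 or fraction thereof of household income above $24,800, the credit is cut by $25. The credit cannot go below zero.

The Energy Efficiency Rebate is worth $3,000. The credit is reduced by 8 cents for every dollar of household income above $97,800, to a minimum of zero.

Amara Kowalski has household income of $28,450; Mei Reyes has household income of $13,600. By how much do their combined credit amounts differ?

Amara ($28,450): Rural Housing Credit: income exceeds $24,800 by $3,650, which is 4 full-or-partial $1,000 increments; reduction = 4 × $25 = $100, leaving $1,362. Energy Efficiency Rebate: $28,450 is at or below the $97,800 threshold, so the full $3,000 applies. total $1,362 + $3,000 = $4,362
Mei ($13,600): Rural Housing Credit: $13,600 is at or below the $24,800 threshold, so the full $1,462 applies. Energy Efficiency Rebate: $13,600 is at or below the $97,800 threshold, so the full $3,000 applies. total $1,462 + $3,000 = $4,462
Difference: |$4,362 − $4,462| = $100.

$100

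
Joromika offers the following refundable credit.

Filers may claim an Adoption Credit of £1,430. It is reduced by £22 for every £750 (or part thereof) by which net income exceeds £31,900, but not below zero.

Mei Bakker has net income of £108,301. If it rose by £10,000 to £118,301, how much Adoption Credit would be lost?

£0

At £108,301 — income exceeds £31,900 by £76,401 → 102 increments × £22 = £2,244 ≥ base, so the credit is £0.
At £118,301 — income exceeds £31,900 by £86,401 → 116 increments × £22 = £2,552 ≥ base, so the credit is £0.
Lost: £0 − £0 = £0.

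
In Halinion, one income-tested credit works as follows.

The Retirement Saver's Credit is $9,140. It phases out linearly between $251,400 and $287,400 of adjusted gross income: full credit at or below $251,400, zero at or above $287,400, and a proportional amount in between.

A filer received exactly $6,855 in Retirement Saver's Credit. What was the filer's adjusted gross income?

$6,855 is 6,855/9,140 of the full $9,140, so 2,285/9,140 of the $36,000 range has been used: income = $251,400 + $36,000 × 2,285/9,140 = $260,400.

$260,400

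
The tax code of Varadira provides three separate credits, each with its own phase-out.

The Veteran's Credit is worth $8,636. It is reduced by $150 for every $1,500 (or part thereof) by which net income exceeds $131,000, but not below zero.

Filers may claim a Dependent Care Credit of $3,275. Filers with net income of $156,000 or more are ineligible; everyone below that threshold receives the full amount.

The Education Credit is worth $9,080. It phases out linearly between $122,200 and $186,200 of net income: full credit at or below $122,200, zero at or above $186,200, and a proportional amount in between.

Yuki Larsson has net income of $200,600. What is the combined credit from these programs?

Veteran's Credit: income exceeds $131,000 by $69,600, which is 47 full-or-partial $1,500 increments; reduction = 47 × $150 = $7,050, leaving $1,586.
Dependent Care Credit: $200,600 meets or exceeds the $156,000 cutoff, so the credit is $0.
Education Credit: $200,600 is at or above $186,200, so the credit is $0.
Total: $1,586 + $0 + $0 = $1,586.

$1,586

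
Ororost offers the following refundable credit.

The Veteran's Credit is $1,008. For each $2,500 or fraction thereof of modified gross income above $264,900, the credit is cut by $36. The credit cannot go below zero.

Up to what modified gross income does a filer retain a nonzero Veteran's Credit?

After 27 increments the reduction is 27 × $36 = $972, leaving $36; one more increment wipes it out. Increment 27 ends at excess 27 × $2,500 = $67,500, so the highest qualifying income is $264,900 + $67,500 = $332,400.

$332,400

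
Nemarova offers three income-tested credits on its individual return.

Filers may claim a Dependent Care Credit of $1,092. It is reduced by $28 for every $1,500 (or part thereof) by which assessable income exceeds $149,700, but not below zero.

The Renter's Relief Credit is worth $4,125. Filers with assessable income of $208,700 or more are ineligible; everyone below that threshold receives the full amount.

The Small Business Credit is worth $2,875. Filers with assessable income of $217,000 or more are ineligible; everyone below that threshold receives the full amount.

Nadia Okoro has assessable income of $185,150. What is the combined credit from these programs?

$7,420

Dependent Care Credit: income exceeds $149,700 by $35,450, which is 24 full-or-partial $1,500 increments; reduction = 24 × $28 = $672, leaving $420.
Renter's Relief Credit: $185,150 is below the $208,700 cutoff, so the full $4,125 applies.
Small Business Credit: $185,150 is below the $217,000 cutoff, so the full $2,875 applies.
Total: $420 + $4,125 + $2,875 = $7,420.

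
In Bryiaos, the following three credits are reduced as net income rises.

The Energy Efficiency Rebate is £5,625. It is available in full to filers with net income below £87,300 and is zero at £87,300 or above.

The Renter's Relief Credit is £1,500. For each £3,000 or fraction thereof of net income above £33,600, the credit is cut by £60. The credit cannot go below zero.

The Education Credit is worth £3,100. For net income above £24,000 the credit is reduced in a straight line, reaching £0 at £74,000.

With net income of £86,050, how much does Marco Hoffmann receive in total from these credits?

£6,045

Energy Efficiency Rebate: £86,050 is below the £87,300 cutoff, so the full £5,625 applies.
Renter's Relief Credit: income exceeds £33,600 by £52,450, which is 18 full-or-partial £3,000 increments; reduction = 18 × £60 = £1,080, leaving £420.
Education Credit: £86,050 is at or above £74,000, so the credit is £0.
Total: £5,625 + £420 + £0 = £6,045.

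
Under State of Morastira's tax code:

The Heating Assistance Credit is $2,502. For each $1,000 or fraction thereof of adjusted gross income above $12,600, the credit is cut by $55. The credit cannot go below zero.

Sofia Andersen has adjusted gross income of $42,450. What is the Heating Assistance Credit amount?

Heating Assistance Credit: income exceeds $12,600 by $29,850, which is 30 full-or-partial $1,000 increments; reduction = 30 × $55 = $1,650, leaving $852.

$852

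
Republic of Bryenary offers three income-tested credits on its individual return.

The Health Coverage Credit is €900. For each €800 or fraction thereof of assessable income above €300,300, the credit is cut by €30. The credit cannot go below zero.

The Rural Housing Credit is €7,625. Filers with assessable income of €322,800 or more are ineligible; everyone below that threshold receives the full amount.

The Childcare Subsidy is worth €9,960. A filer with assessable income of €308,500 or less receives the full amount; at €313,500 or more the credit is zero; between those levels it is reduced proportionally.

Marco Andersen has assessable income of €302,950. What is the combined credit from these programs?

Health Coverage Credit: income exceeds €300,300 by €2,650, which is 4 full-or-partial €800 increments; reduction = 4 × €30 = €120, leaving €780.
Rural Housing Credit: €302,950 is below the €322,800 cutoff, so the full €7,625 applies.
Childcare Subsidy: €302,950 is at or below the €308,500 threshold, so the full €9,960 applies.
Total: €780 + €7,625 + €9,960 = €18,365.

€18,365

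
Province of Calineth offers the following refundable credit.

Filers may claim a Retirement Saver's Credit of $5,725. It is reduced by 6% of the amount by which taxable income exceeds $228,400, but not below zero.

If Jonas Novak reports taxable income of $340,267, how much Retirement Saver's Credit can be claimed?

Retirement Saver's Credit: 6% of the $111,867 excess over $228,400 is $6,712.02 ≥ base, so the credit is $0.

$0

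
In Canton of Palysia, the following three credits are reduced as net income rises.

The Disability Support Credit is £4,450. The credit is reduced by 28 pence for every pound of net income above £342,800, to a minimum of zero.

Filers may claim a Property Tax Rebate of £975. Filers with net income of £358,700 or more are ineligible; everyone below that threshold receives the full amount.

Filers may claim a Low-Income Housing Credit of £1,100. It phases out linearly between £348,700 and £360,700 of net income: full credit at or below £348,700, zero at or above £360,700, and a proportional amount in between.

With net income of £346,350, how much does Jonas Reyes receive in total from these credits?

£5,531

Disability Support Credit: 28% of the £3,550 excess over £342,800 is £994; credit = £4,450 − £994 = £3,456.
Property Tax Rebate: £346,350 is below the £358,700 cutoff, so the full £975 applies.
Low-Income Housing Credit: £346,350 is at or below the £348,700 threshold, so the full £1,100 applies.
Total: £3,456 + £975 + £1,100 = £5,531.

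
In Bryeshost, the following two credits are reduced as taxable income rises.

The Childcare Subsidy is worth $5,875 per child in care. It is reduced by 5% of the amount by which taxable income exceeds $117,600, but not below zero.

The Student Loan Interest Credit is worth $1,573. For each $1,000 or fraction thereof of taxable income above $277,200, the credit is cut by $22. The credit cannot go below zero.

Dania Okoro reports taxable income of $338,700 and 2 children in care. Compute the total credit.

$904

Childcare Subsidy: base = 2 × $5,875 = $11,750. 5% of the $221,100 excess over $117,600 is $11,055; credit = $11,750 − $11,055 = $695.
Student Loan Interest Credit: income exceeds $277,200 by $61,500, which is 62 full-or-partial $1,000 increments; reduction = 62 × $22 = $1,364, leaving $209.
Total: $695 + $209 = $904.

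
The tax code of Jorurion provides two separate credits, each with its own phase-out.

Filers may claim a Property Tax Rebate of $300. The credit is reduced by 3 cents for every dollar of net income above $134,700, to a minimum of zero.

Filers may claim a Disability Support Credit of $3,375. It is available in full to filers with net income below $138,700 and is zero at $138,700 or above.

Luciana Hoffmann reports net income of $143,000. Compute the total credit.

Property Tax Rebate: 3% of the $8,300 excess over $134,700 is $249; credit = $300 − $249 = $51.
Disability Support Credit: $143,000 meets or exceeds the $138,700 cutoff, so the credit is $0.
Total: $51 + $0 = $51.

$51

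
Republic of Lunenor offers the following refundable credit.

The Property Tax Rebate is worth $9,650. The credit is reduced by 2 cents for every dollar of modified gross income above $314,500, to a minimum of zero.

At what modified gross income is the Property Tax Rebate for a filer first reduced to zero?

The credit falls by 2% of each dollar above $314,500, so it reaches zero when the excess is $9,650 / 2% = $482,500: income = $314,500 + $482,500 = $797,000.

$797,000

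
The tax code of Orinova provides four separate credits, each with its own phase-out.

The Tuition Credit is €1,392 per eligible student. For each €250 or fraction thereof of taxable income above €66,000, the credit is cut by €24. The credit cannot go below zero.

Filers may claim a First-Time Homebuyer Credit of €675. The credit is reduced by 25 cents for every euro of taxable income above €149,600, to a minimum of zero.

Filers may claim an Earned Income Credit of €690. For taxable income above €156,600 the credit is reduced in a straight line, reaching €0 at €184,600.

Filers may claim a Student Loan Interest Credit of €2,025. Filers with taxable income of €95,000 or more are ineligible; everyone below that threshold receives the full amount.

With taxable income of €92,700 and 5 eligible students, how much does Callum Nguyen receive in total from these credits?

€7,782

Tuition Credit: base = 5 × €1,392 = €6,960. income exceeds €66,000 by €26,700, which is 107 full-or-partial €250 increments; reduction = 107 × €24 = €2,568, leaving €4,392.
First-Time Homebuyer Credit: €92,700 is at or below the €149,600 threshold, so the full €675 applies.
Earned Income Credit: €92,700 is at or below the €156,600 threshold, so the full €690 applies.
Student Loan Interest Credit: €92,700 is below the €95,000 cutoff, so the full €2,025 applies.
Total: €4,392 + €675 + €690 + €2,025 = €7,782.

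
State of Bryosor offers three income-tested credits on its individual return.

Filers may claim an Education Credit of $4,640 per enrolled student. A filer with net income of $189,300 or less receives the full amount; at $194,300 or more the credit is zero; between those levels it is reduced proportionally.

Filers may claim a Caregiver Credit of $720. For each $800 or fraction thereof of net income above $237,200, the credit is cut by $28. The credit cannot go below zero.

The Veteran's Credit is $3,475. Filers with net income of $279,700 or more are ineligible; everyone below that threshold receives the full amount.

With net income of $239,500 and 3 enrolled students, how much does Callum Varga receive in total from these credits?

$4,111

Education Credit: base = 3 × $4,640 = $13,920. $239,500 is at or above $194,300, so the credit is $0.
Caregiver Credit: income exceeds $237,200 by $2,300, which is 3 full-or-partial $800 increments; reduction = 3 × $28 = $84, leaving $636.
Veteran's Credit: $239,500 is below the $279,700 cutoff, so the full $3,475 applies.
Total: $0 + $636 + $3,475 = $4,111.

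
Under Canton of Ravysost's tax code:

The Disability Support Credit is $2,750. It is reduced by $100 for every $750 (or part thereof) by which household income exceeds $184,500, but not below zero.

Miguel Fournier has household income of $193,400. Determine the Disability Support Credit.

Disability Support Credit: income exceeds $184,500 by $8,900, which is 12 full-or-partial $750 increments; reduction = 12 × $100 = $1,200, leaving $1,550.

$1,550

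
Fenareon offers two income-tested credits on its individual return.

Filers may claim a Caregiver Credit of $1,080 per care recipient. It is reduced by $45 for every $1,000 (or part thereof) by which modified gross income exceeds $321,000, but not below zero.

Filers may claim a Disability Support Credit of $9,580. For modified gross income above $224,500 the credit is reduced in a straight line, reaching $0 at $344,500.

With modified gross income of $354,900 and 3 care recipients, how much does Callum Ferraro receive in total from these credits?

$1,710

Caregiver Credit: base = 3 × $1,080 = $3,240. income exceeds $321,000 by $33,900, which is 34 full-or-partial $1,000 increments; reduction = 34 × $45 = $1,530, leaving $1,710.
Disability Support Credit: $354,900 is at or above $344,500, so the credit is $0.
Total: $1,710 + $0 = $1,710.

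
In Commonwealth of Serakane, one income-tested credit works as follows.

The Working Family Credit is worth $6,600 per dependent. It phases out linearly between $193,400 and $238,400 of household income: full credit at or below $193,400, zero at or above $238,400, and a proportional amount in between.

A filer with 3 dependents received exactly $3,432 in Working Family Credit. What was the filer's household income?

Full credit = 3 × $6,600 = $19,800.
$3,432 is 3,432/19,800 of the full $19,800, so 16,368/19,800 of the $45,000 range has been used: income = $193,400 + $45,000 × 16,368/19,800 = $230,600.

$230,600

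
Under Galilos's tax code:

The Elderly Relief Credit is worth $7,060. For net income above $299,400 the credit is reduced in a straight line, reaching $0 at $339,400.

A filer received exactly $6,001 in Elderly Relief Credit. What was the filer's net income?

$6,001 is 6,001/7,060 of the full $7,060, so 1,059/7,060 of the $40,000 range has been used: income = $299,400 + $40,000 × 1,059/7,060 = $305,400.

$305,400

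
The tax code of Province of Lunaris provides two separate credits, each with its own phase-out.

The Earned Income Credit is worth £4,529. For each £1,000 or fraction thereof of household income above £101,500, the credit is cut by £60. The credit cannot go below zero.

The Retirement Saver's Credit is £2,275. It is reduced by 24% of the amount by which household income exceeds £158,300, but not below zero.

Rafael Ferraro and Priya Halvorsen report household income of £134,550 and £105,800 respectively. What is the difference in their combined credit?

£1,740

Rafael (£134,550): Earned Income Credit: income exceeds £101,500 by £33,050, which is 34 full-or-partial £1,000 increments; reduction = 34 × £60 = £2,040, leaving £2,489. Retirement Saver's Credit: £134,550 is at or below the £158,300 threshold, so the full £2,275 applies. total £2,489 + £2,275 = £4,764
Priya (£105,800): Earned Income Credit: income exceeds £101,500 by £4,300, which is 5 full-or-partial £1,000 increments; reduction = 5 × £60 = £300, leaving £4,229. Retirement Saver's Credit: £105,800 is at or below the £158,300 threshold, so the full £2,275 applies. total £4,229 + £2,275 = £6,504
Difference: |£4,764 − £6,504| = £1,740.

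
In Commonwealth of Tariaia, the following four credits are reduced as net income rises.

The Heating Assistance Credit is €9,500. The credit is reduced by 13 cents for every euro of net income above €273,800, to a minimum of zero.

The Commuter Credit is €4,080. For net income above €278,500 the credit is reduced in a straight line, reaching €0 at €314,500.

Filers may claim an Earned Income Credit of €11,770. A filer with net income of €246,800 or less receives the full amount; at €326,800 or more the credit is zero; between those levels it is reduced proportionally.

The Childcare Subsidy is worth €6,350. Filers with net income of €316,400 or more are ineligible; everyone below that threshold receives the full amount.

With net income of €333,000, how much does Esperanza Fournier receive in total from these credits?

Heating Assistance Credit: 13% of the €59,200 excess over €273,800 is €7,696; credit = €9,500 − €7,696 = €1,804.
Commuter Credit: €333,000 is at or above €314,500, so the credit is €0.
Earned Income Credit: €333,000 is at or above €326,800, so the credit is €0.
Childcare Subsidy: €333,000 meets or exceeds the €316,400 cutoff, so the credit is €0.
Total: €1,804 + €0 + €0 + €0 = €1,804.

€1,804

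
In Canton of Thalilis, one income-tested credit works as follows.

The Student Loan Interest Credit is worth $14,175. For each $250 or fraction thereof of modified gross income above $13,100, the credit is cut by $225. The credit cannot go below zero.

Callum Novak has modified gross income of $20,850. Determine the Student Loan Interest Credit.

Student Loan Interest Credit: income exceeds $13,100 by $7,750, which is 31 full-or-partial $250 increments; reduction = 31 × $225 = $6,975, leaving $7,200.

$7,200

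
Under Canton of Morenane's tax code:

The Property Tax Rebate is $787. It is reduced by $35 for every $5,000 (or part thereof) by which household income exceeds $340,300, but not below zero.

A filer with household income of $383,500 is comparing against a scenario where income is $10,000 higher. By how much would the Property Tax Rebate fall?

$70

At $383,500 — income exceeds $340,300 by $43,200, which is 9 full-or-partial $5,000 increments; reduction = 9 × $35 = $315, leaving $472.
At $393,500 — income exceeds $340,300 by $53,200, which is 11 full-or-partial $5,000 increments; reduction = 11 × $35 = $385, leaving $402.
Lost: $472 − $402 = $70.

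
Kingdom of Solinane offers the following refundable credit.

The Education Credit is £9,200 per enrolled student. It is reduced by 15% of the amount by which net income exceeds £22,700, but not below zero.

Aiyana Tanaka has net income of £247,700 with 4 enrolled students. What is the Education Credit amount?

£3,050

Education Credit: base = 4 × £9,200 = £36,800. 15% of the £225,000 excess over £22,700 is £33,750; credit = £36,800 − £33,750 = £3,050.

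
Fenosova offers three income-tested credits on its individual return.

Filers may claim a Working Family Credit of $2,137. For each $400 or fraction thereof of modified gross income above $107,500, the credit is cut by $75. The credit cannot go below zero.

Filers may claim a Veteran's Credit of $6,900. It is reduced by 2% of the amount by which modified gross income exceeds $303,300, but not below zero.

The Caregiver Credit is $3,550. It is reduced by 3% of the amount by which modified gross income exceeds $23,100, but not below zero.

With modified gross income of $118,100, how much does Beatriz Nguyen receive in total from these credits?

$7,712

Working Family Credit: income exceeds $107,500 by $10,600, which is 27 full-or-partial $400 increments; reduction = 27 × $75 = $2,025, leaving $112.
Veteran's Credit: $118,100 is at or below the $303,300 threshold, so the full $6,900 applies.
Caregiver Credit: 3% of the $95,000 excess over $23,100 is $2,850; credit = $3,550 − $2,850 = $700.
Total: $112 + $6,900 + $700 = $7,712.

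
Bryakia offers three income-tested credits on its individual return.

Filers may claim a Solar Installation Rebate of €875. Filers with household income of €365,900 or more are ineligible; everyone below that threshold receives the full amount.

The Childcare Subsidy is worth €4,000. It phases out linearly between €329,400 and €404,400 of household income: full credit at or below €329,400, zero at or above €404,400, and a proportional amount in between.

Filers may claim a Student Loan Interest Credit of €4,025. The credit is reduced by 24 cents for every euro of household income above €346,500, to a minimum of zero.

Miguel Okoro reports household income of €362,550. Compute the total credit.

Solar Installation Rebate: €362,550 is below the €365,900 cutoff, so the full €875 applies.
Childcare Subsidy: €362,550 is €33,150 into a €75,000 phase-out range, leaving 41,850/75,000 of the credit: €4,000 × 41,850/75,000 = €2,232.
Student Loan Interest Credit: 24% of the €16,050 excess over €346,500 is €3,852; credit = €4,025 − €3,852 = €173.
Total: €875 + €2,232 + €173 = €3,280.

€3,280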